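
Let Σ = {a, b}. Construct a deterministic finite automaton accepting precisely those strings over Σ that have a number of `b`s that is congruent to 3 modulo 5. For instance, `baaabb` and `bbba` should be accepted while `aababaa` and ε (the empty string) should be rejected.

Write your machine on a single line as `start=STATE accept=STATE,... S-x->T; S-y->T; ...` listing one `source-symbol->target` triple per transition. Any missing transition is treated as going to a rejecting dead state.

The only thing that matters is how many `b`s have appeared, reduced mod 5. Use one state per residue: s0 for 0, …, s4 for 4. Reading `b` moves to the next residue; anything else stays put. s3 is accepting.
5 states suffice.
        a   b  
>  s0   s0  s1 
   s1   s1  s2 
   s2   s2  s3 
 * s3   s3  s4 
   s4   s4  s0 
(> = start, * = accepting)

start=s0; accept=s3; s0-a->s0; s0-b->s1; s1-a->s1; s1-b->s2; s2-a->s2; s2-b->s3; s3-a->s3; s3-b->s4; s4-a->s4; s4-b->s0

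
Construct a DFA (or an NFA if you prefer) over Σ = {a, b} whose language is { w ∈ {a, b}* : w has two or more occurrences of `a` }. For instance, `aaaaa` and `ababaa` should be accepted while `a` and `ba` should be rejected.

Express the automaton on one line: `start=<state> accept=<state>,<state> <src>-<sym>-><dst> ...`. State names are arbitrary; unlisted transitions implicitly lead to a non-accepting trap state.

Count `a`s, saturating at 3: states q0 through q2 mean 0 through 2 `a`s seen; q3 means more than 2. Each `a` increments (capped at q3); other symbols loop. Accept from {q2, q3}.
4 states suffice.
        a   b  
>  q0   q1  q0 
   q1   q2  q1 
 * q2   q3  q2 
 * q3   q3  q3 
(> = start, * = accepting)

start=q0 accept=q2,q3 q0-a->q1 q0-b->q0 q1-a->q2 q1-b->q1 q2-a->q3 q2-b->q2 q3-a->q3 q3-b->q3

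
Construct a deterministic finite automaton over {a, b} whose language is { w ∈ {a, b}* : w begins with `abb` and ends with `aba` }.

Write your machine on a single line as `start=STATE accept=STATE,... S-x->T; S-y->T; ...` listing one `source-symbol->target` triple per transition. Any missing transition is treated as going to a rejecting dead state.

start=S0; accept=S10; S0-a->S1; S0-b->S2; S1-a->S3; S1-b->S4; S2-a->S3; S2-b->S2; S3-a->S3; S3-b->S5; S4-a->S6; S4-b->S7; S5-a->S6; S5-b->S2; S6-a->S3; S6-b->S5; S7-a->S8; S7-b->S7; S8-a->S8; S8-b->S9; S9-a->S10; S9-b->S7; S10-a->S8; S10-b->S9

Build one automaton per condition and run them in lockstep. The first has 5 states tracking whether the input so far still matches the prefix `abb`; the second has 4 states tracking how much of the suffix `aba` has currently been matched. A product state is a pair (one from each), accepting exactly when both do.
With 11 states:
          a    b  
>  S0     S1   S2 
   S1     S3   S4 
   S2     S3   S2 
   S3     S3   S5 
   S4     S6   S7 
   S5     S6   S2 
   S6     S3   S5 
   S7     S8   S7 
   S8     S8   S9 
   S9    S10   S7 
 * S10    S8   S9 
(> = start, * = accepting)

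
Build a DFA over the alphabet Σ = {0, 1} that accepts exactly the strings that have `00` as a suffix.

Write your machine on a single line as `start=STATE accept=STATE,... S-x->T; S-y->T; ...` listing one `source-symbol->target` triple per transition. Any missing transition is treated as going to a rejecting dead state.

Remember how much of `00` the current input suffix matches. State A means no match yet; B means the last symbol is `0`; C means the last 2 symbols are `00`. Only C accepts. On a mismatch, fall back to the longest proper suffix that is still a prefix of `00`.
       0  1 
>  A   B  A 
   B   C  A 
 * C   C  A 
(> = start, * = accepting)

start=A; accept=C; A-0->B; A-1->A; B-0->C; B-1->A; C-0->C; C-1->A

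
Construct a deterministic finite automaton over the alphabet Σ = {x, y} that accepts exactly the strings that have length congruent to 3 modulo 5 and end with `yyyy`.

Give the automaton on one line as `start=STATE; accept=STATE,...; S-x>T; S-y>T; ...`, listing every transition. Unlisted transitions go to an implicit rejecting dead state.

start=s0; accept=s8; s0-x>s1; s0-y>s1; s1-x>s2; s1-y>s2; s2-x>s3; s2-y>s3; s3-x>s4; s3-y>s4; s4-x>s0; s4-y>s5; s5-x>s1; s5-y>s6; s6-x>s2; s6-y>s7; s7-x>s3; s7-y>s8; s8-x>s4; s8-y>s4

Build one automaton per condition and run them in lockstep. One (5 states) tracks the input length modulo 5; the other (5 states) tracks how much of the suffix `yyyy` has currently been matched. Each combined state is a pair, one component from each; accept when both components accept. Minimizing collapses redundant product states.
        x   y  
>  s0   s1  s1 
   s1   s2  s2 
   s2   s3  s3 
   s3   s4  s4 
   s4   s0  s5 
   s5   s1  s6 
   s6   s2  s7 
   s7   s3  s8 
 * s8   s4  s4 
(> = start, * = accepting)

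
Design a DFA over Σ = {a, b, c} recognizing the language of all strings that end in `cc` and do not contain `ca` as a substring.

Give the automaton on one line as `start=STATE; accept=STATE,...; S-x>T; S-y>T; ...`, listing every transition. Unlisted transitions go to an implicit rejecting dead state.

Handle the two conditions separately and then intersect. One (3 states) tracks how much of the suffix `cc` has currently been matched; the other (3 states) tracks partial matches of the forbidden pattern `ca`. Each combined state is a pair, one component from each; accept when both components accept.
With 6 states:
        a   b   c  
>  q0   q0  q0  q1 
   q1   q2  q0  q3 
   q2   q2  q2  q4 
 * q3   q2  q0  q3 
   q4   q2  q2  q5 
   q5   q2  q2  q5 
(> = start, * = accepting)

start=q0; accept=q3; q0-a>q0; q0-b>q0; q0-c>q1; q1-a>q2; q1-b>q0; q1-c>q3; q2-a>q2; q2-b>q2; q2-c>q4; q3-a>q2; q3-b>q0; q3-c>q3; q4-a>q2; q4-b>q2; q4-c>q5; q5-a>q2; q5-b>q2; q5-c>q5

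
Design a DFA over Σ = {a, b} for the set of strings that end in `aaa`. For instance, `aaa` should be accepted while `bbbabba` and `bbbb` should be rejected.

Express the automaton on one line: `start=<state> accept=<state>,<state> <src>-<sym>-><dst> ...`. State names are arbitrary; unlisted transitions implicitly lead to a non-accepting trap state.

Remember how much of `aaa` the current input suffix matches. State s0 means no match yet; s1 means the last symbol is `a`; s2 means the last 2 symbols are `aa`; s3 means the last 3 symbols are `aaa`. Only s3 accepts. On a mismatch, fall back to the longest proper suffix that is still a prefix of `aaa`.
With 4 states:
        a   b  
>  s0   s1  s0 
   s1   s2  s0 
   s2   s3  s0 
 * s3   s3  s0 
(> = start, * = accepting)

start=s0 accept=s3 s0-a->s1 s0-b->s0 s1-a->s2 s1-b->s0 s2-a->s3 s2-b->s0 s3-a->s3 s3-b->s0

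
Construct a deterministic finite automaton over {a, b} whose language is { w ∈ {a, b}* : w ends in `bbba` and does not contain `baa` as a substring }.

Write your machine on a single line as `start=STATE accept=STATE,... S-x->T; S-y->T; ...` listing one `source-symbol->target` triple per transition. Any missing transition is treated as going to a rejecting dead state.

Build one automaton per condition and run them in lockstep. The first has 5 states tracking how much of the suffix `bbba` has currently been matched; the second has 4 states tracking partial matches of the forbidden pattern `baa`. A product state is a pair (one from each), accepting exactly when both do. Minimizing collapses redundant product states.
7 states suffice.
        a   b  
>  s0   s0  s1 
   s1   s2  s3 
   s2   s4  s1 
   s3   s2  s5 
   s4   s4  s4 
   s5   s6  s5 
 * s6   s4  s1 
(> = start, * = accepting)

start=s0; accept=s6; s0-a->s0; s0-b->s1; s1-a->s2; s1-b->s3; s2-a->s4; s2-b->s1; s3-a->s2; s3-b->s5; s4-a->s4; s4-b->s4; s5-a->s6; s5-b->s5; s6-a->s4; s6-b->s1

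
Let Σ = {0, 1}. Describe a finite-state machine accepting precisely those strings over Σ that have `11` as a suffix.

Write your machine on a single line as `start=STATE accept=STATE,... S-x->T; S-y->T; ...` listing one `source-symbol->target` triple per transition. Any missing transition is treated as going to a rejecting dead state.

start=A; accept=C; A-0->A; A-1->B; B-0->A; B-1->C; C-0->A; C-1->C

Remember how much of `11` the current input suffix matches. State A means no match yet; B means the last symbol is `1`; C means the last 2 symbols are `11`. Only C accepts. On a mismatch, fall back to the longest proper suffix that is still a prefix of `11`.
With 3 states:
       0  1 
>  A   A  B 
   B   A  C 
 * C   A  C 
(> = start, * = accepting)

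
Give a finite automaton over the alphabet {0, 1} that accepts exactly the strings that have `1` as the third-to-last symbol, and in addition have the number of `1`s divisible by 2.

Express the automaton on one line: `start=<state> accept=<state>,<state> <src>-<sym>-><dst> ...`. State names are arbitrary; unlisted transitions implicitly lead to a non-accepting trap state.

start=S0 accept=S12,S13,S19,S22 S0-0->S1 S0-1->S2 S1-0->S3 S1-1->S4 S2-0->S5 S2-1->S6 S3-0->S7 S3-1->S8 S4-0->S9 S4-1->S10 S5-0->S11 S5-1->S12 S6-0->S13 S6-1->S14 S7-0->S7 S7-1->S8 S8-0->S9 S8-1->S10 S9-0->S11 S9-1->S12 S10-0->S13 S10-1->S14 S11-0->S15 S11-1->S16 S12-0->S17 S12-1->S18 S13-0->S19 S13-1->S20 S14-0->S21 S14-1->S22 S15-0->S15 S15-1->S16 S16-0->S17 S16-1->S18 S17-0->S19 S17-1->S20 S18-0->S21 S18-1->S22 S19-0->S7 S19-1->S8 S20-0->S9 S20-1->S10 S21-0->S11 S21-1->S12 S22-0->S13 S22-1->S14

Build one automaton per condition and run them in lockstep. One (15 states) tracks the last 3 symbols read; the other (2 states) tracks the count of `1`s modulo 2. Each combined state is a pair, one component from each; accept when both components accept.
23 states suffice.
          0    1  
>  S0     S1   S2 
   S1     S3   S4 
   S2     S5   S6 
   S3     S7   S8 
   S4     S9  S10 
   S5    S11  S12 
   S6    S13  S14 
   S7     S7   S8 
   S8     S9  S10 
   S9    S11  S12 
   S10   S13  S14 
   S11   S15  S16 
 * S12   S17  S18 
 * S13   S19  S20 
   S14   S21  S22 
   S15   S15  S16 
   S16   S17  S18 
   S17   S19  S20 
   S18   S21  S22 
 * S19    S7   S8 
   S20    S9  S10 
   S21   S11  S12 
 * S22   S13  S14 
(> = start, * = accepting)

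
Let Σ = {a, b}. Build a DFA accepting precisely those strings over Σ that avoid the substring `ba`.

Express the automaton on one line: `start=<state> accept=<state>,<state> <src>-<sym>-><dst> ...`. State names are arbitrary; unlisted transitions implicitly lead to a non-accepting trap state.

Track partial matches of the forbidden pattern `ba`. State S2 is a dead state reached once `ba` has occurred; every other state accepts. S0 means no part of `ba` is currently matched.
3 states suffice.
        a   b  
>* S0   S0  S1 
 * S1   S2  S1 
   S2   S2  S2 
(> = start, * = accepting)

start=S0 accept=S0,S1 S0-a->S0 S0-b->S1 S1-a->S2 S1-b->S1 S2-a->S2 S2-b->S2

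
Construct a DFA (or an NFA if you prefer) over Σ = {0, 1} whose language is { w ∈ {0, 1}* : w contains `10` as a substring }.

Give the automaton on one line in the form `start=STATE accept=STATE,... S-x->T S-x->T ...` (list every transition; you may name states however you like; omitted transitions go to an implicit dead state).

start=q0 accept=q2 q0-0->q0 q0-1->q1 q1-0->q2 q1-1->q1 q2-0->q2 q2-1->q2

Track how much of `10` has been matched so far: state q0 is no progress, q2 is the absorbing accept state reached once `10` has occurred. Intermediate states record partial matches; on a mismatch, fall back to the longest reusable overlap.
3 states suffice.
        0   1  
>  q0   q0  q1 
   q1   q2  q1 
 * q2   q2  q2 
(> = start, * = accepting)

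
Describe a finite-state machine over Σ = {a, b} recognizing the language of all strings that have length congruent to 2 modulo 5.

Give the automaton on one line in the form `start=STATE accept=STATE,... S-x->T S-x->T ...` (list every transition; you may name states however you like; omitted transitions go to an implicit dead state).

Count input length modulo 5: every symbol advances one step around the cycle q0 → q1 → q2 → q3 → q4 → q0. Accept at q2.
With 5 states:
        a   b  
>  q0   q1  q1 
   q1   q2  q2 
 * q2   q3  q3 
   q3   q4  q4 
   q4   q0  q0 
(> = start, * = accepting)

start=q0 accept=q2 q0-a->q1 q0-b->q1 q1-a->q2 q1-b->q2 q2-a->q3 q2-b->q3 q3-a->q4 q3-b->q4 q4-a->q0 q4-b->q0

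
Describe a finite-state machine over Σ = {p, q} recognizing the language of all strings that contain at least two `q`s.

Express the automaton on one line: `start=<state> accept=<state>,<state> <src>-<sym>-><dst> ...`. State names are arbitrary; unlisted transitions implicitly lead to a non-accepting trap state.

start=S0 accept=S2,S3 S0-p->S0 S0-q->S1 S1-p->S1 S1-q->S2 S2-p->S2 S2-q->S3 S3-p->S3 S3-q->S3

Count `q`s, saturating at 3: states S0 through S2 mean 0 through 2 `q`s seen; S3 means more than 2. Each `q` increments (capped at S3); other symbols loop. Accept from {S2, S3}.
A 4-state machine:
        p   q  
>  S0   S0  S1 
   S1   S1  S2 
 * S2   S2  S3 
 * S3   S3  S3 
(> = start, * = accepting)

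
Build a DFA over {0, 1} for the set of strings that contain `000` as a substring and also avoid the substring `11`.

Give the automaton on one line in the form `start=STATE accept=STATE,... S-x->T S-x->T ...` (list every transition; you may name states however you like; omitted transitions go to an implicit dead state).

Build one automaton per condition and run them in lockstep. The first has 4 states tracking whether and how much of `000` has been seen; the second has 3 states tracking partial matches of the forbidden pattern `11`. A product state is a pair (one from each), accepting exactly when both do.
10 states suffice.
        0   1  
>  q0   q1  q2 
   q1   q3  q2 
   q2   q1  q4 
   q3   q5  q2 
   q4   q6  q4 
 * q5   q5  q7 
   q6   q8  q4 
 * q7   q5  q9 
   q8   q9  q4 
   q9   q9  q9 
(> = start, * = accepting)

start=q0 accept=q5,q7 q0-0->q1 q0-1->q2 q1-0->q3 q1-1->q2 q2-0->q1 q2-1->q4 q3-0->q5 q3-1->q2 q4-0->q6 q4-1->q4 q5-0->q5 q5-1->q7 q6-0->q8 q6-1->q4 q7-0->q5 q7-1->q9 q8-0->q9 q8-1->q4 q9-0->q9 q9-1->q9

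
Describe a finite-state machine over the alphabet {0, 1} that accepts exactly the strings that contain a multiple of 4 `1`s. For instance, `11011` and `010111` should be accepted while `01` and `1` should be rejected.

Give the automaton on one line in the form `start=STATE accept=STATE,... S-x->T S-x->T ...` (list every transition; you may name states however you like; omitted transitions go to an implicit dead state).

start=A accept=A A-0->A A-1->B B-0->B B-1->C C-0->C C-1->D D-0->D D-1->A

The only thing that matters is how many `1`s have appeared, reduced mod 4. Use one state per residue: A for 0, …, D for 3. Reading `1` moves to the next residue; anything else stays put. A is accepting.
4 states suffice.
       0  1 
>* A   A  B 
   B   B  C 
   C   C  D 
   D   D  A 
(> = start, * = accepting)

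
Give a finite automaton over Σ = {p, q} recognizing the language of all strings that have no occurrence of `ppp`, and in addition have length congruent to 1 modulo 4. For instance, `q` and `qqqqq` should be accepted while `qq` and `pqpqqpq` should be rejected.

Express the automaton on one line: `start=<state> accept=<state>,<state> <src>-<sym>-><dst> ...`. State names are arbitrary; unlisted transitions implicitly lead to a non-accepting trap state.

Run two small machines in parallel and take their product. The first has 4 states tracking partial matches of the forbidden pattern `ppp`; the second has 4 states tracking the input length modulo 4. A product state is a pair (one from each), accepting exactly when both do.
With 16 states:
       p  q 
>  A   B  C 
 * B   D  E 
 * C   F  E 
   D   G  H 
   E   I  H 
   F   J  H 
   G   K  K 
   H   L  A 
   I   M  A 
   J   K  A 
   K   N  N 
   L   O  C 
   M   N  C 
   N   P  P 
 * O   P  E 
   P   G  G 
(> = start, * = accepting)

start=A accept=B,C,O A-p->B A-q->C B-p->D B-q->E C-p->F C-q->E D-p->G D-q->H E-p->I E-q->H F-p->J F-q->H G-p->K G-q->K H-p->L H-q->A I-p->M I-q->A J-p->K J-q->A K-p->N K-q->N L-p->O L-q->C M-p->N M-q->C N-p->P N-q->P O-p->P O-q->E P-p->G P-q->G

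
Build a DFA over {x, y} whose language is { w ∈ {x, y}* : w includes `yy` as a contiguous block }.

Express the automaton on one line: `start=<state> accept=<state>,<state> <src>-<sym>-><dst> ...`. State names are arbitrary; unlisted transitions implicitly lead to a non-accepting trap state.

start=s0 accept=s2 s0-x->s0 s0-y->s1 s1-x->s0 s1-y->s2 s2-x->s2 s2-y->s2

Track how much of `yy` has been matched so far: state s0 is no progress, s2 is the absorbing accept state reached once `yy` has occurred. Intermediate states record partial matches; on a mismatch, fall back to the longest reusable overlap.
3 states suffice.
        x   y  
>  s0   s0  s1 
   s1   s0  s2 
 * s2   s2  s2 
(> = start, * = accepting)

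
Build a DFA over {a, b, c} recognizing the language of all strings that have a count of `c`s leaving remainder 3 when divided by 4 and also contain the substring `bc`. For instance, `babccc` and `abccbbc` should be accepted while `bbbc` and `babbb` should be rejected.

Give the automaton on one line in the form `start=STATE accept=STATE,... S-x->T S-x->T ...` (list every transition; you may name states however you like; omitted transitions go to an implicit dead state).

Build one automaton per condition and run them in lockstep. The first has 4 states tracking the count of `c`s modulo 4; the second has 3 states tracking whether and how much of `bc` has been seen. A product state is a pair (one from each), accepting exactly when both do.
With 12 states:
          a    b    c  
>  q0     q0   q1   q2 
   q1     q0   q1   q3 
   q2     q2   q4   q5 
   q3     q3   q3   q6 
   q4     q2   q4   q6 
   q5     q5   q7   q8 
   q6     q6   q6   q9 
   q7     q5   q7   q9 
   q8     q8  q10   q0 
 * q9     q9   q9  q11 
   q10    q8  q10  q11 
   q11   q11  q11   q3 
(> = start, * = accepting)

start=q0 accept=q9 q0-a->q0 q0-b->q1 q0-c->q2 q1-a->q0 q1-b->q1 q1-c->q3 q2-a->q2 q2-b->q4 q2-c->q5 q3-a->q3 q3-b->q3 q3-c->q6 q4-a->q2 q4-b->q4 q4-c->q6 q5-a->q5 q5-b->q7 q5-c->q8 q6-a->q6 q6-b->q6 q6-c->q9 q7-a->q5 q7-b->q7 q7-c->q9 q8-a->q8 q8-b->q10 q8-c->q0 q9-a->q9 q9-b->q9 q9-c->q11 q10-a->q8 q10-b->q10 q10-c->q11 q11-a->q11 q11-b->q11 q11-c->q3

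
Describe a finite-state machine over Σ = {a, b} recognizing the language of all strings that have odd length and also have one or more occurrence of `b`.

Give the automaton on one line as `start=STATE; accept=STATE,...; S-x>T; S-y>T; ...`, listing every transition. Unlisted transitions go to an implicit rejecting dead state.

start=q0; accept=q2; q0-a>q1; q0-b>q2; q1-a>q0; q1-b>q3; q2-a>q3; q2-b>q3; q3-a>q2; q3-b>q2

Build one automaton per condition and run them in lockstep. The first has 2 states tracking the input length modulo 2; the second has 3 states tracking the count of `b`s, saturating at 2. A product state is a pair (one from each), accepting exactly when both do. Equivalent product states are then merged.
        a   b  
>  q0   q1  q2 
   q1   q0  q3 
 * q2   q3  q3 
   q3   q2  q2 
(> = start, * = accepting)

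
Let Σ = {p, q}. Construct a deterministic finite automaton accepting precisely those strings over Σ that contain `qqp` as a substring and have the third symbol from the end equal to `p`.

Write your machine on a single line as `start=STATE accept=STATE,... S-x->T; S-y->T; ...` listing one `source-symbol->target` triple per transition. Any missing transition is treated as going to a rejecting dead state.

Run two small machines in parallel and take their product. One (4 states) tracks whether and how much of `qqp` has been seen; the other (15 states) tracks the last 3 symbols read. Each combined state is a pair, one component from each; accept when both components accept. After merging equivalent states the machine shrinks.
A 10-state machine:
        p   q  
>  S0   S0  S1 
   S1   S0  S2 
   S2   S3  S2 
   S3   S4  S5 
   S4   S6  S7 
   S5   S8  S9 
 * S6   S6  S7 
 * S7   S8  S9 
 * S8   S4  S5 
 * S9   S3  S2 
(> = start, * = accepting)

start=S0; accept=S6,S7,S8,S9; S0-p->S0; S0-q->S1; S1-p->S0; S1-q->S2; S2-p->S3; S2-q->S2; S3-p->S4; S3-q->S5; S4-p->S6; S4-q->S7; S5-p->S8; S5-q->S9; S6-p->S6; S6-q->S7; S7-p->S8; S7-q->S9; S8-p->S4; S8-q->S5; S9-p->S3; S9-q->S2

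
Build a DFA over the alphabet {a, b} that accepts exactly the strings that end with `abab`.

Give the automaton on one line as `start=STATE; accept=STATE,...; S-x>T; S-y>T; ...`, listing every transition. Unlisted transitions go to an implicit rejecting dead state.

Remember how much of `abab` the current input suffix matches. State q0 means no match yet; q1 means the last symbol is `a`; q2 means the last 2 symbols are `ab`; q3 means the last 3 symbols are `aba`; q4 means the last 4 symbols are `abab`. Only q4 accepts. On a mismatch, fall back to the longest proper suffix that is still a prefix of `abab`.
A 5-state machine:
        a   b  
>  q0   q1  q0 
   q1   q1  q2 
   q2   q3  q0 
   q3   q1  q4 
 * q4   q3  q0 
(> = start, * = accepting)

start=q0; accept=q4; q0-a>q1; q0-b>q0; q1-a>q1; q1-b>q2; q2-a>q3; q2-b>q0; q3-a>q1; q3-b>q4; q4-a>q3; q4-b>q0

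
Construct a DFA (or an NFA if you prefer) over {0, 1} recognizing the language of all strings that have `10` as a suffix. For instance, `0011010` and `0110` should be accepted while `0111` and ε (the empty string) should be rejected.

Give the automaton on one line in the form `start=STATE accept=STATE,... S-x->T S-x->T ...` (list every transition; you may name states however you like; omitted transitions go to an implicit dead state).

Let each state record the length of the longest suffix of the input read so far that is also a prefix of `10`. B means the last symbol is `1`; C means the last 2 symbols are `10`. Accept only at C, where the string currently ends in `10`.
3 states suffice.
       0  1 
>  A   A  B 
   B   C  B 
 * C   A  B 
(> = start, * = accepting)

start=A accept=C A-0->A A-1->B B-0->C B-1->B C-0->A C-1->B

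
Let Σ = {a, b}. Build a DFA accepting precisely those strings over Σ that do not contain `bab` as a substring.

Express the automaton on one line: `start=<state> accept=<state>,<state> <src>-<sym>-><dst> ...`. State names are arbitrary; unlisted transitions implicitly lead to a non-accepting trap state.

start=q0 accept=q0,q1,q2 q0-a->q0 q0-b->q1 q1-a->q2 q1-b->q1 q2-a->q0 q2-b->q3 q3-a->q3 q3-b->q3

This is the complement of 'contains `bab`'. Use the same substring-matching states — q0 through q3 holding how much of `bab` has just been matched — but flip the accepting set: everything except the trap q3 accepts.
A 4-state machine:
        a   b  
>* q0   q0  q1 
 * q1   q2  q1 
 * q2   q0  q3 
   q3   q3  q3 
(> = start, * = accepting)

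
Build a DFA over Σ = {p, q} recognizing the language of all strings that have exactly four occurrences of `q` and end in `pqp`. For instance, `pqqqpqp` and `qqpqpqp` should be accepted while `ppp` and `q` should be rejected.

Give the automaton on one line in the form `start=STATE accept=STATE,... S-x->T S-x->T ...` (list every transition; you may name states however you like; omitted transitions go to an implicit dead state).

start=s0 accept=s7 s0-p->s0 s0-q->s1 s1-p->s1 s1-q->s2 s2-p->s2 s2-q->s3 s3-p->s4 s3-q->s5 s4-p->s4 s4-q->s6 s5-p->s5 s5-q->s5 s6-p->s7 s6-q->s5 s7-p->s5 s7-q->s5

Run two small machines in parallel and take their product. One (6 states) tracks the count of `q`s, saturating at 5; the other (4 states) tracks how much of the suffix `pqp` has currently been matched. Each combined state is a pair, one component from each; accept when both components accept. Equivalent product states are then merged.
        p   q  
>  s0   s0  s1 
   s1   s1  s2 
   s2   s2  s3 
   s3   s4  s5 
   s4   s4  s6 
   s5   s5  s5 
   s6   s7  s5 
 * s7   s5  s5 
(> = start, * = accepting)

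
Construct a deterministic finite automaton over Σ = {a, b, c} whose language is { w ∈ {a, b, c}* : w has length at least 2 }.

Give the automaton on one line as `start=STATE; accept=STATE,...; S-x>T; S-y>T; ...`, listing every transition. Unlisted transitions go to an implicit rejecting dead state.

start=s0; accept=s2,s3; s0-a>s1; s0-b>s1; s0-c>s1; s1-a>s2; s1-b>s2; s1-c>s2; s2-a>s3; s2-b>s3; s2-c>s3; s3-a>s3; s3-b>s3; s3-c>s3

Count input length up to 3: every symbol moves from s0 toward s3, which means 'more than 2' and absorbs. Accept from {s2, s3}.
4 states suffice.
        a   b   c  
>  s0   s1  s1  s1 
   s1   s2  s2  s2 
 * s2   s3  s3  s3 
 * s3   s3  s3  s3 
(> = start, * = accepting)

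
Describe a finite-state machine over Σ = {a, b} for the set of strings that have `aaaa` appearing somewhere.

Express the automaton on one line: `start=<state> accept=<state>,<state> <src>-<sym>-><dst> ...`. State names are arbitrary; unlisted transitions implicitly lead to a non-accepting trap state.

start=q0 accept=q4 q0-a->q1 q0-b->q0 q1-a->q2 q1-b->q0 q2-a->q3 q2-b->q0 q3-a->q4 q3-b->q0 q4-a->q4 q4-b->q4

States q0..q3 record the length of the longest prefix of `aaaa` that matches the current input suffix. Reaching q4 means `aaaa` has been seen, and we stay there forever. Accept from q4.
        a   b  
>  q0   q1  q0 
   q1   q2  q0 
   q2   q3  q0 
   q3   q4  q0 
 * q4   q4  q4 
(> = start, * = accepting)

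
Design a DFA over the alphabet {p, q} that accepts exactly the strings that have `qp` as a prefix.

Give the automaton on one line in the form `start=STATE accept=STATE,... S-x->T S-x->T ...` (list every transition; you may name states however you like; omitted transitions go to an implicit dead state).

start=s0 accept=s2 s0-p->s3 s0-q->s1 s1-p->s2 s1-q->s3 s2-p->s2 s2-q->s2 s3-p->s3 s3-q->s3

Walk along `qp` while the input agrees: from s0 take `q` to s1, and so on. Any deviation drops to the rejecting sink s3. Once s2 is reached the prefix is confirmed and every continuation is accepted.
        p   q  
>  s0   s3  s1 
   s1   s2  s3 
 * s2   s2  s2 
   s3   s3  s3 
(> = start, * = accepting)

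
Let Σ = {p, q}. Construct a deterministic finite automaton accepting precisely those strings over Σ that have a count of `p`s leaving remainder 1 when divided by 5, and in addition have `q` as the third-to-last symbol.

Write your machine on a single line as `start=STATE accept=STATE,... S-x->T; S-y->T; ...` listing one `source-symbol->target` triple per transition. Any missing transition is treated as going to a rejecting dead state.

Build one automaton per condition and run them in lockstep. The first has 5 states tracking the count of `p`s modulo 5; the second has 15 states tracking the last 3 symbols read. A product state is a pair (one from each), accepting exactly when both do. Equivalent product states are then merged.
With 16 states:
       p  q 
>  A   B  C 
   B   D  E 
   C   F  G 
   D   H  D 
   E   D  I 
   F   D  J 
   G   K  G 
   H   L  H 
   I   D  M 
 * J   D  I 
 * K   D  J 
   L   A  N 
 * M   D  M 
   N   O  N 
   O   P  C 
 * P   D  E 
(> = start, * = accepting)

start=A; accept=J,K,M,P; A-p->B; A-q->C; B-p->D; B-q->E; C-p->F; C-q->G; D-p->H; D-q->D; E-p->D; E-q->I; F-p->D; F-q->J; G-p->K; G-q->G; H-p->L; H-q->H; I-p->D; I-q->M; J-p->D; J-q->I; K-p->D; K-q->J; L-p->A; L-q->N; M-p->D; M-q->M; N-p->O; N-q->N; O-p->P; O-q->C; P-p->D; P-q->E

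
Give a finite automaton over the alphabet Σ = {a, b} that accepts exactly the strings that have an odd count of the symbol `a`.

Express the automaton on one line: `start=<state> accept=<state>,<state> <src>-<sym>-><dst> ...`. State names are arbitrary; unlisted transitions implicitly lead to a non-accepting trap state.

start=q0 accept=q1 q0-a->q1 q0-b->q0 q1-a->q0 q1-b->q1

Keep the running count of `a`s modulo 2: each `a` advances along the cycle q0 → q1 → q0 while other symbols loop. Accept at q1.
With 2 states:
        a   b  
>  q0   q1  q0 
 * q1   q0  q1 
(> = start, * = accepting)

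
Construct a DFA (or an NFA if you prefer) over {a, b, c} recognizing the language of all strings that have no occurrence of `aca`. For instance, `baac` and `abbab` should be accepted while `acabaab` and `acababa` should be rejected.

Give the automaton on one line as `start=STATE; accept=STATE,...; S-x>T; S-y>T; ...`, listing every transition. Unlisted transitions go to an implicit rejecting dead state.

Track partial matches of the forbidden pattern `aca`. State s3 is a dead state reached once `aca` has occurred; every other state accepts. s0 means no part of `aca` is currently matched.
        a   b   c  
>* s0   s1  s0  s0 
 * s1   s1  s0  s2 
 * s2   s3  s0  s0 
   s3   s3  s3  s3 
(> = start, * = accepting)

start=s0; accept=s0,s1,s2; s0-a>s1; s0-b>s0; s0-c>s0; s1-a>s1; s1-b>s0; s1-c>s2; s2-a>s3; s2-b>s0; s2-c>s0; s3-a>s3; s3-b>s3; s3-c>s3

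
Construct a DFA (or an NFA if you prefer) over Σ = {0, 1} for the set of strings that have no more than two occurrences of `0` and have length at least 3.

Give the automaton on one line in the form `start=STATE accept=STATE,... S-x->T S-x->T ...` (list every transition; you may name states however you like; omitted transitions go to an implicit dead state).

Build one automaton per condition and run them in lockstep. The first has 4 states tracking the count of `0`s, saturating at 3; the second has 5 states tracking the input length, saturating at 4. A product state is a pair (one from each), accepting exactly when both do.
14 states suffice.
          0    1  
>  s0     s1   s2 
   s1     s3   s4 
   s2     s4   s5 
   s3     s6   s7 
   s4     s7   s8 
   s5     s8   s9 
   s6    s10  s10 
 * s7    s10  s11 
 * s8    s11  s12 
 * s9    s12  s13 
   s10   s10  s10 
 * s11   s10  s11 
 * s12   s11  s12 
 * s13   s12  s13 
(> = start, * = accepting)

start=s0 accept=s7,s8,s9,s11,s12,s13 s0-0->s1 s0-1->s2 s1-0->s3 s1-1->s4 s2-0->s4 s2-1->s5 s3-0->s6 s3-1->s7 s4-0->s7 s4-1->s8 s5-0->s8 s5-1->s9 s6-0->s10 s6-1->s10 s7-0->s10 s7-1->s11 s8-0->s11 s8-1->s12 s9-0->s12 s9-1->s13 s10-0->s10 s10-1->s10 s11-0->s10 s11-1->s11 s12-0->s11 s12-1->s12 s13-0->s12 s13-1->s13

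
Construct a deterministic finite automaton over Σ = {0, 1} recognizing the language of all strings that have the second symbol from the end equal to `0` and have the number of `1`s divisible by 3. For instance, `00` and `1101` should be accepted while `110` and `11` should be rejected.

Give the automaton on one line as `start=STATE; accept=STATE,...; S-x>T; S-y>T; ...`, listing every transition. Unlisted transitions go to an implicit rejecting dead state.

start=s0; accept=s3,s12; s0-0>s1; s0-1>s2; s1-0>s3; s1-1>s4; s2-0>s5; s2-1>s6; s3-0>s3; s3-1>s4; s4-0>s5; s4-1>s6; s5-0>s7; s5-1>s8; s6-0>s9; s6-1>s10; s7-0>s7; s7-1>s8; s8-0>s9; s8-1>s10; s9-0>s11; s9-1>s12; s10-0>s13; s10-1>s14; s11-0>s11; s11-1>s12; s12-0>s13; s12-1>s14; s13-0>s3; s13-1>s4; s14-0>s5; s14-1>s6

Build one automaton per condition and run them in lockstep. One (7 states) tracks the last 2 symbols read; the other (3 states) tracks the count of `1`s modulo 3. Each combined state is a pair, one component from each; accept when both components accept.
15 states suffice.
          0    1  
>  s0     s1   s2 
   s1     s3   s4 
   s2     s5   s6 
 * s3     s3   s4 
   s4     s5   s6 
   s5     s7   s8 
   s6     s9  s10 
   s7     s7   s8 
   s8     s9  s10 
   s9    s11  s12 
   s10   s13  s14 
   s11   s11  s12 
 * s12   s13  s14 
   s13    s3   s4 
   s14    s5   s6 
(> = start, * = accepting)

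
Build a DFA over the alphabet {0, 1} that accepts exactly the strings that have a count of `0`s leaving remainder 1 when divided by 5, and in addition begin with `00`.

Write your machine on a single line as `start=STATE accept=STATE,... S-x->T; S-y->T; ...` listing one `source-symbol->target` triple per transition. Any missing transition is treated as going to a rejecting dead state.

Handle the two conditions separately and then intersect. One (5 states) tracks the count of `0`s modulo 5; the other (4 states) tracks whether the input so far still matches the prefix `00`. Each combined state is a pair, one component from each; accept when both components accept. Equivalent product states are then merged.
        0   1  
>  q0   q1  q2 
   q1   q3  q2 
   q2   q2  q2 
   q3   q4  q3 
   q4   q5  q4 
   q5   q6  q5 
   q6   q7  q6 
 * q7   q3  q7 
(> = start, * = accepting)

start=q0; accept=q7; q0-0->q1; q0-1->q2; q1-0->q3; q1-1->q2; q2-0->q2; q2-1->q2; q3-0->q4; q3-1->q3; q4-0->q5; q4-1->q4; q5-0->q6; q5-1->q5; q6-0->q7; q6-1->q6; q7-0->q3; q7-1->q7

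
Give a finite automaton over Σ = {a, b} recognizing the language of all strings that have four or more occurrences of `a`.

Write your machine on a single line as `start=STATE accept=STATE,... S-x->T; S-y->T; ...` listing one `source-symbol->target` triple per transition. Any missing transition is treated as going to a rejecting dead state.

Count `a`s, saturating at 5: states q0 through q4 mean 0 through 4 `a`s seen; q5 means more than 4. Each `a` increments (capped at q5); other symbols loop. Accept from {q4, q5}.
6 states suffice.
        a   b  
>  q0   q1  q0 
   q1   q2  q1 
   q2   q3  q2 
   q3   q4  q3 
 * q4   q5  q4 
 * q5   q5  q5 
(> = start, * = accepting)

start=q0; accept=q4,q5; q0-a->q1; q0-b->q0; q1-a->q2; q1-b->q1; q2-a->q3; q2-b->q2; q3-a->q4; q3-b->q3; q4-a->q5; q4-b->q4; q5-a->q5; q5-b->q5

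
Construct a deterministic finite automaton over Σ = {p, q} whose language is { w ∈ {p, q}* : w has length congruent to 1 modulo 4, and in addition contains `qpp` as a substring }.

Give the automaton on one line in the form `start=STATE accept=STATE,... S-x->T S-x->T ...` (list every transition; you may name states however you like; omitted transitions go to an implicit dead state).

start=s0 accept=s14 s0-p->s1 s0-q->s2 s1-p->s3 s1-q->s4 s2-p->s5 s2-q->s4 s3-p->s6 s3-q->s7 s4-p->s8 s4-q->s7 s5-p->s9 s5-q->s7 s6-p->s0 s6-q->s10 s7-p->s11 s7-q->s10 s8-p->s12 s8-q->s10 s9-p->s12 s9-q->s12 s10-p->s13 s10-q->s2 s11-p->s14 s11-q->s2 s12-p->s14 s12-q->s14 s13-p->s15 s13-q->s4 s14-p->s15 s14-q->s15 s15-p->s9 s15-q->s9

Build one automaton per condition and run them in lockstep. One (4 states) tracks the input length modulo 4; the other (4 states) tracks whether and how much of `qpp` has been seen. Each combined state is a pair, one component from each; accept when both components accept.
16 states suffice.
          p    q  
>  s0     s1   s2 
   s1     s3   s4 
   s2     s5   s4 
   s3     s6   s7 
   s4     s8   s7 
   s5     s9   s7 
   s6     s0  s10 
   s7    s11  s10 
   s8    s12  s10 
   s9    s12  s12 
   s10   s13   s2 
   s11   s14   s2 
   s12   s14  s14 
   s13   s15   s4 
 * s14   s15  s15 
   s15    s9   s9 
(> = start, * = accepting)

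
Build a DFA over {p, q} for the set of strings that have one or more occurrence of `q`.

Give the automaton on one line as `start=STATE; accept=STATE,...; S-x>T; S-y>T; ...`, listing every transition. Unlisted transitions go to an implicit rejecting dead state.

start=S0; accept=S1,S2; S0-p>S0; S0-q>S1; S1-p>S1; S1-q>S2; S2-p>S2; S2-q>S2

Only the number of `q`s matters, and only up to 2. Make a chain S0 → S1 → S2 advanced by each `q` (with S2 absorbing); every other symbol self-loops. The accepting set is {S1, S2}.
3 states suffice.
        p   q  
>  S0   S0  S1 
 * S1   S1  S2 
 * S2   S2  S2 
(> = start, * = accepting)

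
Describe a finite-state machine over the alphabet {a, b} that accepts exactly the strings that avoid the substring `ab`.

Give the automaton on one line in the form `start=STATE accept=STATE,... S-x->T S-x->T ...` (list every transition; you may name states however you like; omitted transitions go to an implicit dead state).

start=q0 accept=q0,q1 q0-a->q1 q0-b->q0 q1-a->q1 q1-b->q2 q2-a->q2 q2-b->q2

Track partial matches of the forbidden pattern `ab`. State q2 is a dead state reached once `ab` has occurred; every other state accepts. q0 means no part of `ab` is currently matched.
With 3 states:
        a   b  
>* q0   q1  q0 
 * q1   q1  q2 
   q2   q2  q2 
(> = start, * = accepting)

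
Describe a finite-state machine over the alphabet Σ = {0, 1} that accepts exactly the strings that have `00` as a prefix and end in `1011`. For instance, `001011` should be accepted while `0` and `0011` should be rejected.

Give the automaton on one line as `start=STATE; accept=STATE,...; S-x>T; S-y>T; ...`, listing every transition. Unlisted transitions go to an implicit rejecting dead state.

start=q0; accept=q11; q0-0>q1; q0-1>q2; q1-0>q3; q1-1>q2; q2-0>q4; q2-1>q2; q3-0>q3; q3-1>q5; q4-0>q6; q4-1>q7; q5-0>q8; q5-1>q5; q6-0>q6; q6-1>q2; q7-0>q4; q7-1>q9; q8-0>q3; q8-1>q10; q9-0>q4; q9-1>q2; q10-0>q8; q10-1>q11; q11-0>q8; q11-1>q5

Run two small machines in parallel and take their product. One (4 states) tracks whether the input so far still matches the prefix `00`; the other (5 states) tracks how much of the suffix `1011` has currently been matched. Each combined state is a pair, one component from each; accept when both components accept.
A 12-state machine:
          0    1  
>  q0     q1   q2 
   q1     q3   q2 
   q2     q4   q2 
   q3     q3   q5 
   q4     q6   q7 
   q5     q8   q5 
   q6     q6   q2 
   q7     q4   q9 
   q8     q3  q10 
   q9     q4   q2 
   q10    q8  q11 
 * q11    q8   q5 
(> = start, * = accepting)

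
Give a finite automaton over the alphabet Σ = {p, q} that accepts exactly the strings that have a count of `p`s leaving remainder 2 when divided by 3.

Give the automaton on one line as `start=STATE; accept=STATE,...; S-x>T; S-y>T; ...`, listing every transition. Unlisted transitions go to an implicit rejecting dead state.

start=s0; accept=s2; s0-p>s1; s0-q>s0; s1-p>s2; s1-q>s1; s2-p>s0; s2-q>s2

Keep the running count of `p`s modulo 3: each `p` advances along the cycle s0 → s1 → s2 → s0 while other symbols loop. Accept at s2.
3 states suffice.
        p   q  
>  s0   s1  s0 
   s1   s2  s1 
 * s2   s0  s2 
(> = start, * = accepting)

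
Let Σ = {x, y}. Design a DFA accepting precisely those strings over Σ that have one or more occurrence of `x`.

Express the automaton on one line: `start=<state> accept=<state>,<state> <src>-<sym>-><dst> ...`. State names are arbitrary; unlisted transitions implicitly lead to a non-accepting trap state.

Only the number of `x`s matters, and only up to 2. Make a chain q0 → q1 → q2 advanced by each `x` (with q2 absorbing); every other symbol self-loops. The accepting set is {q1, q2}.
        x   y  
>  q0   q1  q0 
 * q1   q2  q1 
 * q2   q2  q2 
(> = start, * = accepting)

start=q0 accept=q1,q2 q0-x->q1 q0-y->q0 q1-x->q2 q1-y->q1 q2-x->q2 q2-y->q2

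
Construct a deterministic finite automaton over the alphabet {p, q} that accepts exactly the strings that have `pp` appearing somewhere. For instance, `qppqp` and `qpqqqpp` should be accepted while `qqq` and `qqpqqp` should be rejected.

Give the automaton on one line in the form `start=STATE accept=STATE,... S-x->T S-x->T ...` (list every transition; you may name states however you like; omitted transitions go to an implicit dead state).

Track how much of `pp` has been matched so far: state A is no progress, C is the absorbing accept state reached once `pp` has occurred. Intermediate states record partial matches; on a mismatch, fall back to the longest reusable overlap.
With 3 states:
       p  q 
>  A   B  A 
   B   C  A 
 * C   C  C 
(> = start, * = accepting)

start=A accept=C A-p->B A-q->A B-p->C B-q->A C-p->C C-q->C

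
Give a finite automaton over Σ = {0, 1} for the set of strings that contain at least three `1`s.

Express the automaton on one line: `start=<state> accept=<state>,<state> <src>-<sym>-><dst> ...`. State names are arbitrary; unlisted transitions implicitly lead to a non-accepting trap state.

Count `1`s, saturating at 4: states s0 through s3 mean 0 through 3 `1`s seen; s4 means more than 3. Each `1` increments (capped at s4); other symbols loop. Accept from {s3, s4}.
        0   1  
>  s0   s0  s1 
   s1   s1  s2 
   s2   s2  s3 
 * s3   s3  s4 
 * s4   s4  s4 
(> = start, * = accepting)

start=s0 accept=s3,s4 s0-0->s0 s0-1->s1 s1-0->s1 s1-1->s2 s2-0->s2 s2-1->s3 s3-0->s3 s3-1->s4 s4-0->s4 s4-1->s4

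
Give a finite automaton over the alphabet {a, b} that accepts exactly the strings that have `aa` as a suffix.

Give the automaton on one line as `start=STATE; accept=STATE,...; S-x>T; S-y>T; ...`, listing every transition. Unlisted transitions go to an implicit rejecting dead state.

Remember how much of `aa` the current input suffix matches. State q0 means no match yet; q1 means the last symbol is `a`; q2 means the last 2 symbols are `aa`. Only q2 accepts. On a mismatch, fall back to the longest proper suffix that is still a prefix of `aa`.
A 3-state machine:
        a   b  
>  q0   q1  q0 
   q1   q2  q0 
 * q2   q2  q0 
(> = start, * = accepting)

start=q0; accept=q2; q0-a>q1; q0-b>q0; q1-a>q2; q1-b>q0; q2-a>q2; q2-b>q0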